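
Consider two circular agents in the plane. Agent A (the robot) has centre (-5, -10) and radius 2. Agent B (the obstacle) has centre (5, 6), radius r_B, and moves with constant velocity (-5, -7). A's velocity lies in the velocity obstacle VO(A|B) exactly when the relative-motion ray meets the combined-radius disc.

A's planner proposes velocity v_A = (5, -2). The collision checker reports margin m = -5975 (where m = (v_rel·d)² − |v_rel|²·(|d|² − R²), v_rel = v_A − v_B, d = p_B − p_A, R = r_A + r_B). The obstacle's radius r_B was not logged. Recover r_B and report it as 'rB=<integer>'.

m = -5975
d = (10, 16);  v_rel = (10, 5),  |v_rel|² = 125
v_rel×d = (10)·(16) − (5)·(10) = 110
since m = R²·125 − 110²:  R² = (12100 + -5975) / 125 = 49
R = √49 = 7  ⇒  r_B = 7 − 2 = 5

rB=5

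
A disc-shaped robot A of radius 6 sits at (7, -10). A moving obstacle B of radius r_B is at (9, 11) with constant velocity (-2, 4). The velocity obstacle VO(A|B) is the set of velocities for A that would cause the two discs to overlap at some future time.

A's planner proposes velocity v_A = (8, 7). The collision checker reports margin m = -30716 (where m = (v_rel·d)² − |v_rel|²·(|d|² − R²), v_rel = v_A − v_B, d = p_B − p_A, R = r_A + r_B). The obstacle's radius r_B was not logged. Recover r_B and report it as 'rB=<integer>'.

m = -30716
d = (2, 21);  v_rel = (10, 3),  |v_rel|² = 109
v_rel×d = (10)·(21) − (3)·(2) = 204
since m = R²·109 − 204²:  R² = (41616 + -30716) / 109 = 100
R = √100 = 10  ⇒  r_B = 10 − 6 = 4

rB=4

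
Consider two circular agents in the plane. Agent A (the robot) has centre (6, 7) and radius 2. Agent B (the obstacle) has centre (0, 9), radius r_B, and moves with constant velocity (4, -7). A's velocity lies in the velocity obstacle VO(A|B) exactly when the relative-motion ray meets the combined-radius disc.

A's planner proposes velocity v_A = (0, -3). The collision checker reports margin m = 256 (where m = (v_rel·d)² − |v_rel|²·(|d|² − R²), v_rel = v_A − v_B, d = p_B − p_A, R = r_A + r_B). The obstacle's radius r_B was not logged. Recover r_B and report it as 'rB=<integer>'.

m = 256
d = (-6, 2);  v_rel = (-4, 4),  |v_rel|² = 32
v_rel×d = (-4)·(2) − (4)·(-6) = 16
since m = R²·32 − 16²:  R² = (256 + 256) / 32 = 16
R = √16 = 4  ⇒  r_B = 4 − 2 = 2

rB=2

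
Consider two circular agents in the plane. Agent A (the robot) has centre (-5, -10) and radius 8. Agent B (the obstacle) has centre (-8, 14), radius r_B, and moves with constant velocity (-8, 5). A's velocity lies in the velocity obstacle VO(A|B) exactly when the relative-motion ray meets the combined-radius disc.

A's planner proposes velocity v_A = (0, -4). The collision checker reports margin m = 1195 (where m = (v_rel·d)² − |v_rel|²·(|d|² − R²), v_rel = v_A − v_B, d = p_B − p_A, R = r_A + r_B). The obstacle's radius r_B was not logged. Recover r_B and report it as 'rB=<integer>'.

m = 1195
d = (-3, 24);  v_rel = (8, -9),  |v_rel|² = 145
v_rel×d = (8)·(24) − (-9)·(-3) = 165
since m = R²·145 − 165²:  R² = (27225 + 1195) / 145 = 196
R = √196 = 14  ⇒  r_B = 14 − 8 = 6

rB=6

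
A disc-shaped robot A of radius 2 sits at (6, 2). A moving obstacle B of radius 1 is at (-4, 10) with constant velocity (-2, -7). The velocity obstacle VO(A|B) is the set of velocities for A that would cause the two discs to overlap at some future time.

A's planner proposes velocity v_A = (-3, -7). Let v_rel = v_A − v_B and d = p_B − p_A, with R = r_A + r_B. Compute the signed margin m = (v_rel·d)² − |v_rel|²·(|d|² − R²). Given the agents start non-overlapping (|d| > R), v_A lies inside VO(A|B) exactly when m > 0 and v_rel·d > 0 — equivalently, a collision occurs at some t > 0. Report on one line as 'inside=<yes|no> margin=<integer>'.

d = (-10, 8),  |d|² = 164;  R = 2+1 = 3,  c = 164−3² = 155
v_rel = (-1, 0),  |v_rel|² = 1;  v_rel·d = (-1)·(-10) + (0)·(8) = 10
1·t² − 20·t + 155 = 0  ⇒  m = 10² − 1·155 = -55
m = -55 < 0,  v_rel·d = 10 > 0  ⇒  outside

inside=no margin=-55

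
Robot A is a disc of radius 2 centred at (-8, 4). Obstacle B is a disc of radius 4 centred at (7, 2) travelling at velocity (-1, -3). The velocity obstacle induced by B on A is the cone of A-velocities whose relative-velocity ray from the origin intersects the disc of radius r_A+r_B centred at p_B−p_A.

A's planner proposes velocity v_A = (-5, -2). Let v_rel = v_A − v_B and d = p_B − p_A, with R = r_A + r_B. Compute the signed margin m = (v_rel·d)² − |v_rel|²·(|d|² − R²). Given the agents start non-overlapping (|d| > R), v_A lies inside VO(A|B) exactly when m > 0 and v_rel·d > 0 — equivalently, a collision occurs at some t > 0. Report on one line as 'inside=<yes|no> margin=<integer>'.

d = (15, -2),  |d|² = 229;  R = 2+4 = 6,  c = 229−6² = 193
v_rel = (-4, 1),  |v_rel|² = 17;  v_rel·d = (-4)·(15) + (1)·(-2) = -62
17·t² + 124·t + 193 = 0  ⇒  m = (-62)² − 17·193 = 563
m = 563 > 0,  v_rel·d = -62 < 0  ⇒  outside

inside=no margin=563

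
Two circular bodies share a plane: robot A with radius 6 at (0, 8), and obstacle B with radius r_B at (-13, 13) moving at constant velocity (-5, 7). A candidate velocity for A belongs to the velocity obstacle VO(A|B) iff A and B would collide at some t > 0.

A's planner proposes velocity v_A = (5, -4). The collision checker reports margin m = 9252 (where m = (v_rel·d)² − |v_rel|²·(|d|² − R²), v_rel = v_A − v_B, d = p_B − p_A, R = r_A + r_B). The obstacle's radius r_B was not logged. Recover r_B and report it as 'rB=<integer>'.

m = 9252
d = (-13, 5);  v_rel = (10, -11),  |v_rel|² = 221
v_rel×d = (10)·(5) − (-11)·(-13) = -93
since m = R²·221 − (-93)²:  R² = (8649 + 9252) / 221 = 81
R = √81 = 9  ⇒  r_B = 9 − 6 = 3

rB=3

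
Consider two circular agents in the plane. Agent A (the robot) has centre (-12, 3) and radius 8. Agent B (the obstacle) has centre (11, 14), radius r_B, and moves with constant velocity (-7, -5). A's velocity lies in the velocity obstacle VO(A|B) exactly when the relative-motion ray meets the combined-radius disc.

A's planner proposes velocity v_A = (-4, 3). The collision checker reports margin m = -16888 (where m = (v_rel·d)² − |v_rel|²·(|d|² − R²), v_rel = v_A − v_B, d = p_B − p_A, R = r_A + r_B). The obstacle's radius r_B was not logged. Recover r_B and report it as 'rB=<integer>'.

m = -16888
d = (23, 11);  v_rel = (3, 8),  |v_rel|² = 73
v_rel×d = (3)·(11) − (8)·(23) = -151
since m = R²·73 − (-151)²:  R² = (22801 + -16888) / 73 = 81
R = √81 = 9  ⇒  r_B = 9 − 8 = 1

rB=1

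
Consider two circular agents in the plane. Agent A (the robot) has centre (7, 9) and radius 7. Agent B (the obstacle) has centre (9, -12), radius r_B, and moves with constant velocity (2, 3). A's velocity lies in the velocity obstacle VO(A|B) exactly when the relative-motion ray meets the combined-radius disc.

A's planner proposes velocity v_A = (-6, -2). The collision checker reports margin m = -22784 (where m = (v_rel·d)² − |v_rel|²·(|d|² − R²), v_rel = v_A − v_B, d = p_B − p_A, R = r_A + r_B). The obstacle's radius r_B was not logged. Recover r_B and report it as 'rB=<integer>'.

m = -22784
d = (2, -21);  v_rel = (-8, -5),  |v_rel|² = 89
v_rel×d = (-8)·(-21) − (-5)·(2) = 178
since m = R²·89 − 178²:  R² = (31684 + -22784) / 89 = 100
R = √100 = 10  ⇒  r_B = 10 − 7 = 3

rB=3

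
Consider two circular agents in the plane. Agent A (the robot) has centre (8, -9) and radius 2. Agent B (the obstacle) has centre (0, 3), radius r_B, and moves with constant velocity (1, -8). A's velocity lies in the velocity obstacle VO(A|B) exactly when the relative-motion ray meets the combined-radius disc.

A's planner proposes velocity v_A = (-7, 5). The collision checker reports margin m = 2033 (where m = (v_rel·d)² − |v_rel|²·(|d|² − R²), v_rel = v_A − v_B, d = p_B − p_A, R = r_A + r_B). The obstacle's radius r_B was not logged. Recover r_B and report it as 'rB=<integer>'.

m = 2033
d = (-8, 12);  v_rel = (-8, 13),  |v_rel|² = 233
v_rel×d = (-8)·(12) − (13)·(-8) = 8
since m = R²·233 − 8²:  R² = (64 + 2033) / 233 = 9
R = √9 = 3  ⇒  r_B = 3 − 2 = 1

rB=1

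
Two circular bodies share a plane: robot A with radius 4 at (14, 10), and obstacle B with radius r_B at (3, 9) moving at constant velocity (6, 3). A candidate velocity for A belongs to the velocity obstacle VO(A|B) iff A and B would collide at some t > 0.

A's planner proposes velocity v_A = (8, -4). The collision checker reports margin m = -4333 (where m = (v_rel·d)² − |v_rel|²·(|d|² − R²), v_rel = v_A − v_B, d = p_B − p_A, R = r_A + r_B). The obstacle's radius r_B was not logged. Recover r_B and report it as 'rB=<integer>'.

m = -4333
d = (-11, -1);  v_rel = (2, -7),  |v_rel|² = 53
v_rel×d = (2)·(-1) − (-7)·(-11) = -79
since m = R²·53 − (-79)²:  R² = (6241 + -4333) / 53 = 36
R = √36 = 6  ⇒  r_B = 6 − 4 = 2

rB=2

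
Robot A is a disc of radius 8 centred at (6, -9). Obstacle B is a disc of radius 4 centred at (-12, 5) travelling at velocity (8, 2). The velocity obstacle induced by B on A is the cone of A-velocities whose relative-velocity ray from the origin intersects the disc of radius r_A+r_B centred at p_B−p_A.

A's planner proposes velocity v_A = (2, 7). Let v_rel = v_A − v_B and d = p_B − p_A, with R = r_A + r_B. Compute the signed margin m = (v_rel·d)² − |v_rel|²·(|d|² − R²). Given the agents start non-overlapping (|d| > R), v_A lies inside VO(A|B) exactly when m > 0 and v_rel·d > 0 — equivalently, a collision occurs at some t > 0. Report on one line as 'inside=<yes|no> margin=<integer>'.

d = (-18, 14),  |d|² = 520;  R = 8+4 = 12,  c = 520−12² = 376
v_rel = (-6, 5),  |v_rel|² = 61;  v_rel·d = (-6)·(-18) + (5)·(14) = 178
61·t² − 356·t + 376 = 0  ⇒  m = 178² − 61·376 = 8748
m = 8748 > 0,  v_rel·d = 178 > 0  ⇒  inside

inside=yes margin=8748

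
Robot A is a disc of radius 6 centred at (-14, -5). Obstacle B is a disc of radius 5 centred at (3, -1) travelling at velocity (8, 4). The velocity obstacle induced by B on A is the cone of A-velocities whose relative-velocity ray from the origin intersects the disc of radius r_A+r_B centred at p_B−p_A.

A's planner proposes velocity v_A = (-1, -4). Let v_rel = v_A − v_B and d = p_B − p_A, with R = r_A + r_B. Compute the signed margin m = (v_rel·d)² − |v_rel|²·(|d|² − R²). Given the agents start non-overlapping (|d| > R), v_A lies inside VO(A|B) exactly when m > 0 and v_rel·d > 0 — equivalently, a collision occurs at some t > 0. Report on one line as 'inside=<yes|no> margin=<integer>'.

d = (17, 4),  |d|² = 305;  R = 6+5 = 11,  c = 305−11² = 184
v_rel = (-9, -8),  |v_rel|² = 145;  v_rel·d = (-9)·(17) + (-8)·(4) = -185
145·t² + 370·t + 184 = 0  ⇒  m = (-185)² − 145·184 = 7545
m = 7545 > 0,  v_rel·d = -185 < 0  ⇒  outside

inside=no margin=7545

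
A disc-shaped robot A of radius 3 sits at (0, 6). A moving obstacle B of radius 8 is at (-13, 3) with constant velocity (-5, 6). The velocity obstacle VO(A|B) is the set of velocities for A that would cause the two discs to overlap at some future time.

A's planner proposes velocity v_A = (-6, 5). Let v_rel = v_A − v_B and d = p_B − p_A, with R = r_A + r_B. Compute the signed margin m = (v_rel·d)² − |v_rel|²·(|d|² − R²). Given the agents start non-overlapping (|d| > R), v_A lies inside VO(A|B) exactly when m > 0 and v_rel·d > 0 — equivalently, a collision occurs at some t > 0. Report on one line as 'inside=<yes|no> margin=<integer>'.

d = (-13, -3),  |d|² = 178;  R = 3+8 = 11,  c = 178−11² = 57
v_rel = (-1, -1),  |v_rel|² = 2;  v_rel·d = (-1)·(-13) + (-1)·(-3) = 16
2·t² − 32·t + 57 = 0  ⇒  m = 16² − 2·57 = 142
m = 142 > 0,  v_rel·d = 16 > 0  ⇒  inside

inside=yes margin=142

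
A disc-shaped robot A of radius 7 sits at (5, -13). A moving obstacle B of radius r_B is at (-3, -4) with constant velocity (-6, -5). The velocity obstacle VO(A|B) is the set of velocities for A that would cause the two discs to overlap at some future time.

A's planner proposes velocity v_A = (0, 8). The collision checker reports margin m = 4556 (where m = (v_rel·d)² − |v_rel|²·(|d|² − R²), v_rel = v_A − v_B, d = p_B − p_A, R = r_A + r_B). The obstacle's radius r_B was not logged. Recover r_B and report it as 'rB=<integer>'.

m = 4556
d = (-8, 9);  v_rel = (6, 13),  |v_rel|² = 205
v_rel×d = (6)·(9) − (13)·(-8) = 158
since m = R²·205 − 158²:  R² = (24964 + 4556) / 205 = 144
R = √144 = 12  ⇒  r_B = 12 − 7 = 5

rB=5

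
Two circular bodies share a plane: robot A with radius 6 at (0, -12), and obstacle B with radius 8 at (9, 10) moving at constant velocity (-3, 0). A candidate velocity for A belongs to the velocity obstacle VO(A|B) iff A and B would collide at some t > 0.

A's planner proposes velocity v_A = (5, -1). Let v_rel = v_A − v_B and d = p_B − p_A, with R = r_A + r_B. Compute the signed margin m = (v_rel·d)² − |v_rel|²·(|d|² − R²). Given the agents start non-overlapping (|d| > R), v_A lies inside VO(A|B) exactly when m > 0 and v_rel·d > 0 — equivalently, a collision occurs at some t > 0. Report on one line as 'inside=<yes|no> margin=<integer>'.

d = (9, 22),  |d|² = 565;  R = 6+8 = 14,  c = 565−14² = 369
v_rel = (8, -1),  |v_rel|² = 65;  v_rel·d = (8)·(9) + (-1)·(22) = 50
65·t² − 100·t + 369 = 0  ⇒  m = 50² − 65·369 = -21485
m = -21485 < 0,  v_rel·d = 50 > 0  ⇒  outside

inside=no margin=-21485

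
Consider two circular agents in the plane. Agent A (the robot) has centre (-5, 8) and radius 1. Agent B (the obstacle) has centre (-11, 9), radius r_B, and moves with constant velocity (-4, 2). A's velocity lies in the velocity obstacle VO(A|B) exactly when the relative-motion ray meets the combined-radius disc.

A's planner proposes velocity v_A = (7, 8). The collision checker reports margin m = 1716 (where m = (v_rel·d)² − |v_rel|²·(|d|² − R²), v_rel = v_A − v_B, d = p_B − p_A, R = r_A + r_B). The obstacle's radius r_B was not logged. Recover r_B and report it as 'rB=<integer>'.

m = 1716
d = (-6, 1);  v_rel = (11, 6),  |v_rel|² = 157
v_rel×d = (11)·(1) − (6)·(-6) = 47
since m = R²·157 − 47²:  R² = (2209 + 1716) / 157 = 25
R = √25 = 5  ⇒  r_B = 5 − 1 = 4

rB=4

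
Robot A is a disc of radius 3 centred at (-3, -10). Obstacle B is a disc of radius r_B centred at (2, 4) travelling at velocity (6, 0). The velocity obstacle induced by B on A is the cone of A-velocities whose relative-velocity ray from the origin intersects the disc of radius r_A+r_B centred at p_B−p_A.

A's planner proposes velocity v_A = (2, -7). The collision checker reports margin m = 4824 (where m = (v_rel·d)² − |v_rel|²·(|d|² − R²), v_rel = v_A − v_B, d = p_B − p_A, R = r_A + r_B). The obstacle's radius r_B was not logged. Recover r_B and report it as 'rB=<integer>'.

m = 4824
d = (5, 14);  v_rel = (-4, -7),  |v_rel|² = 65
v_rel×d = (-4)·(14) − (-7)·(5) = -21
since m = R²·65 − (-21)²:  R² = (441 + 4824) / 65 = 81
R = √81 = 9  ⇒  r_B = 9 − 3 = 6

rB=6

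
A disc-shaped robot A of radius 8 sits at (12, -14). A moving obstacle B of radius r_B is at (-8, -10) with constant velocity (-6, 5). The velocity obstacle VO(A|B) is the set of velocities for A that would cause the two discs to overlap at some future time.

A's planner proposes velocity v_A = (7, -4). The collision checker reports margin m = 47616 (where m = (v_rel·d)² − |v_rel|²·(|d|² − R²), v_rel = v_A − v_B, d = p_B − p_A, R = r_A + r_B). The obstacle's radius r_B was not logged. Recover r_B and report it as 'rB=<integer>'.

m = 47616
d = (-20, 4);  v_rel = (13, -9),  |v_rel|² = 250
v_rel×d = (13)·(4) − (-9)·(-20) = -128
since m = R²·250 − (-128)²:  R² = (16384 + 47616) / 250 = 256
R = √256 = 16  ⇒  r_B = 16 − 8 = 8

rB=8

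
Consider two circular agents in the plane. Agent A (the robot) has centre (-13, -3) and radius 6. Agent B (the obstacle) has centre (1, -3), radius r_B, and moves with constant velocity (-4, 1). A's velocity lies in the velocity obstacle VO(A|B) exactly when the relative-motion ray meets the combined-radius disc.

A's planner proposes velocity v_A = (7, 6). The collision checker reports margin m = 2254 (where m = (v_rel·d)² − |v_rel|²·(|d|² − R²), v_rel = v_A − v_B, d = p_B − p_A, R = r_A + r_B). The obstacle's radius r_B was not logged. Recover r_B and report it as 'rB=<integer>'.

m = 2254
d = (14, 0);  v_rel = (11, 5),  |v_rel|² = 146
v_rel×d = (11)·(0) − (5)·(14) = -70
since m = R²·146 − (-70)²:  R² = (4900 + 2254) / 146 = 49
R = √49 = 7  ⇒  r_B = 7 − 6 = 1

rB=1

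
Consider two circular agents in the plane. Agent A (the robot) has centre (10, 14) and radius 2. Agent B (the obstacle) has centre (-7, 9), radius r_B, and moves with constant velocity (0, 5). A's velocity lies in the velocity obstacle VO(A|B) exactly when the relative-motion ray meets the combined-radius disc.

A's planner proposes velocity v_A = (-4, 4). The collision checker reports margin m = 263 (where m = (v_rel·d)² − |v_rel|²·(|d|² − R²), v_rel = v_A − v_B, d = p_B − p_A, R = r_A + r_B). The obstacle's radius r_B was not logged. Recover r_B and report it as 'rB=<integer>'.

m = 263
d = (-17, -5);  v_rel = (-4, -1),  |v_rel|² = 17
v_rel×d = (-4)·(-5) − (-1)·(-17) = 3
since m = R²·17 − 3²:  R² = (9 + 263) / 17 = 16
R = √16 = 4  ⇒  r_B = 4 − 2 = 2

rB=2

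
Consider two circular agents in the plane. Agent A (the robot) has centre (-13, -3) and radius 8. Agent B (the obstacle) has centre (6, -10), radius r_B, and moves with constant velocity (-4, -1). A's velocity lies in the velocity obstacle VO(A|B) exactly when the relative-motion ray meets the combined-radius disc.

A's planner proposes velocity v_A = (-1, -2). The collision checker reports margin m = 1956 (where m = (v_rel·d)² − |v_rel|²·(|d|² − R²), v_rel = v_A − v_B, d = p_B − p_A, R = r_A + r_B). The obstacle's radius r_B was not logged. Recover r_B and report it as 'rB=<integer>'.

m = 1956
d = (19, -7);  v_rel = (3, -1),  |v_rel|² = 10
v_rel×d = (3)·(-7) − (-1)·(19) = -2
since m = R²·10 − (-2)²:  R² = (4 + 1956) / 10 = 196
R = √196 = 14  ⇒  r_B = 14 − 8 = 6

rB=6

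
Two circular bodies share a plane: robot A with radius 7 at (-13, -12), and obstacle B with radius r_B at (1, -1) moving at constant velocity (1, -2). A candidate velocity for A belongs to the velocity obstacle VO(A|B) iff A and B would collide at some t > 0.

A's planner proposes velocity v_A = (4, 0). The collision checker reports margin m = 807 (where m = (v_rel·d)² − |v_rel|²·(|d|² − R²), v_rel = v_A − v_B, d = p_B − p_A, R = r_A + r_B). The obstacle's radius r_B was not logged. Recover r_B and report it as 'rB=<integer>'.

m = 807
d = (14, 11);  v_rel = (3, 2),  |v_rel|² = 13
v_rel×d = (3)·(11) − (2)·(14) = 5
since m = R²·13 − 5²:  R² = (25 + 807) / 13 = 64
R = √64 = 8  ⇒  r_B = 8 − 7 = 1

rB=1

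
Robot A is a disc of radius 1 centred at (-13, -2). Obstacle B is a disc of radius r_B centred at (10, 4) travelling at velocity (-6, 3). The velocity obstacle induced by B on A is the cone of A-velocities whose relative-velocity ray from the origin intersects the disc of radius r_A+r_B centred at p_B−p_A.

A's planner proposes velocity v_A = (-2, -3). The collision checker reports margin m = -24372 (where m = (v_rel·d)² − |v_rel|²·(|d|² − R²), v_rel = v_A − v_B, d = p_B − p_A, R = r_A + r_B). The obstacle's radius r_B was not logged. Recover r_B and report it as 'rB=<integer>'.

m = -24372
d = (23, 6);  v_rel = (4, -6),  |v_rel|² = 52
v_rel×d = (4)·(6) − (-6)·(23) = 162
since m = R²·52 − 162²:  R² = (26244 + -24372) / 52 = 36
R = √36 = 6  ⇒  r_B = 6 − 1 = 5

rB=5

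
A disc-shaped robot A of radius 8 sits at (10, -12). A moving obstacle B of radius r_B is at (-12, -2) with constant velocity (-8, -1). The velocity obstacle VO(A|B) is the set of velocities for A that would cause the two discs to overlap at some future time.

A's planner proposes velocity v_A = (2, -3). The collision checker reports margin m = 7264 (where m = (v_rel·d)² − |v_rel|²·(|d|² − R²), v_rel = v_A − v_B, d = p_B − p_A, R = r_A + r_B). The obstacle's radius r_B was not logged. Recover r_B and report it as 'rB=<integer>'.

m = 7264
d = (-22, 10);  v_rel = (10, -2),  |v_rel|² = 104
v_rel×d = (10)·(10) − (-2)·(-22) = 56
since m = R²·104 − 56²:  R² = (3136 + 7264) / 104 = 100
R = √100 = 10  ⇒  r_B = 10 − 8 = 2

rB=2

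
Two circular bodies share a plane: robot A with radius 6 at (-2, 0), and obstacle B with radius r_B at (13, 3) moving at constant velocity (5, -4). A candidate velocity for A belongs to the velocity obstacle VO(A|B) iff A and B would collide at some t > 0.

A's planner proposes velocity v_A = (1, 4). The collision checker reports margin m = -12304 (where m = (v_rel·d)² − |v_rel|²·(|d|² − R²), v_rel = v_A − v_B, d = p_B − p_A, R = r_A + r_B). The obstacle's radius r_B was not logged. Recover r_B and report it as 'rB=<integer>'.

m = -12304
d = (15, 3);  v_rel = (-4, 8),  |v_rel|² = 80
v_rel×d = (-4)·(3) − (8)·(15) = -132
since m = R²·80 − (-132)²:  R² = (17424 + -12304) / 80 = 64
R = √64 = 8  ⇒  r_B = 8 − 6 = 2

rB=2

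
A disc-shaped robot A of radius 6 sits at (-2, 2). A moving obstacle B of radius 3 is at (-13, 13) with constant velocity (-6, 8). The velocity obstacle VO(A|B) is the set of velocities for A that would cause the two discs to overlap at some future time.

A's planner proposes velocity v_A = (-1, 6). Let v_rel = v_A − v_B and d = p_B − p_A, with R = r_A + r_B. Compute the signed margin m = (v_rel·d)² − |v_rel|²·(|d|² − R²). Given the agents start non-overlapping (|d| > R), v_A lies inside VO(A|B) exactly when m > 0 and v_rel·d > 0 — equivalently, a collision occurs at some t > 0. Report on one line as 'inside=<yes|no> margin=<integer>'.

d = (-11, 11),  |d|² = 242;  R = 6+3 = 9,  c = 242−9² = 161
v_rel = (5, -2),  |v_rel|² = 29;  v_rel·d = (5)·(-11) + (-2)·(11) = -77
29·t² + 154·t + 161 = 0  ⇒  m = (-77)² − 29·161 = 1260
m = 1260 > 0,  v_rel·d = -77 < 0  ⇒  outside

inside=no margin=1260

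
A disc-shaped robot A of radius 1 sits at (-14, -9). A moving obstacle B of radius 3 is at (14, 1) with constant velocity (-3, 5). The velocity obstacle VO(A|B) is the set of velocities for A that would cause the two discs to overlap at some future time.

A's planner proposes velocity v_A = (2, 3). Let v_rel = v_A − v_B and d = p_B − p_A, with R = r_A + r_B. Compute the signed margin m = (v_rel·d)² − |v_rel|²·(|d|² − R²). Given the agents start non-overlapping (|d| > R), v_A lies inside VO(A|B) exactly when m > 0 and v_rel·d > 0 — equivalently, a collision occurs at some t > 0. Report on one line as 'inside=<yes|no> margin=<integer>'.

d = (28, 10),  |d|² = 884;  R = 1+3 = 4,  c = 884−4² = 868
v_rel = (5, -2),  |v_rel|² = 29;  v_rel·d = (5)·(28) + (-2)·(10) = 120
29·t² − 240·t + 868 = 0  ⇒  m = 120² − 29·868 = -10772
m = -10772 < 0,  v_rel·d = 120 > 0  ⇒  outside

inside=no margin=-10772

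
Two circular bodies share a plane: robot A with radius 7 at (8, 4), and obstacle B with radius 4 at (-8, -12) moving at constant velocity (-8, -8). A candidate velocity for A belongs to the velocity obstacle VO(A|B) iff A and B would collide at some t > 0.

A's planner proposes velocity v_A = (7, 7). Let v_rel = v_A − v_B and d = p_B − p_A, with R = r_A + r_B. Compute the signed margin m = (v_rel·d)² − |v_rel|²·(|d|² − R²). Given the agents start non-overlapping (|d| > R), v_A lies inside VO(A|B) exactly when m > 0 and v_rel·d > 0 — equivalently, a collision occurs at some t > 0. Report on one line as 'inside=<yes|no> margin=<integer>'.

d = (-16, -16),  |d|² = 512;  R = 7+4 = 11,  c = 512−11² = 391
v_rel = (15, 15),  |v_rel|² = 450;  v_rel·d = (15)·(-16) + (15)·(-16) = -480
450·t² + 960·t + 391 = 0  ⇒  m = (-480)² − 450·391 = 54450
m = 54450 > 0,  v_rel·d = -480 < 0  ⇒  outside

inside=no margin=54450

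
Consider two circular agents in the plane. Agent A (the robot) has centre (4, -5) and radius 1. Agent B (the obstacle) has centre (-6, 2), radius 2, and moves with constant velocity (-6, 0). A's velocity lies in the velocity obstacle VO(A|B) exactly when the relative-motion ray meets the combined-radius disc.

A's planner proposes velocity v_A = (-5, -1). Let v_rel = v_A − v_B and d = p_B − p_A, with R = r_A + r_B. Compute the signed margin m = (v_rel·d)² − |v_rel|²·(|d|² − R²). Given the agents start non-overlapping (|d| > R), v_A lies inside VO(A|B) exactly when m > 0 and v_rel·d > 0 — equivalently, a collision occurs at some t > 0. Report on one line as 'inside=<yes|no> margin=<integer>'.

d = (-10, 7),  |d|² = 149;  R = 1+2 = 3,  c = 149−3² = 140
v_rel = (1, -1),  |v_rel|² = 2;  v_rel·d = (1)·(-10) + (-1)·(7) = -17
2·t² + 34·t + 140 = 0  ⇒  m = (-17)² − 2·140 = 9
m = 9 > 0,  v_rel·d = -17 < 0  ⇒  outside

inside=no margin=9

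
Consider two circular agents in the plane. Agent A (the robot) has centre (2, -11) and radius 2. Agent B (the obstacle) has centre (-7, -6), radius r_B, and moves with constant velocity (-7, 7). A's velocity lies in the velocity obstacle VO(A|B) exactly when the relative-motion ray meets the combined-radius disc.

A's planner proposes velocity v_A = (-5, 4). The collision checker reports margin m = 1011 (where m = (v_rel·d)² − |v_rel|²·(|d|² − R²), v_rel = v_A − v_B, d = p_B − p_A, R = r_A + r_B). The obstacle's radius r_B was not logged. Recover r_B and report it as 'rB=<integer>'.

m = 1011
d = (-9, 5);  v_rel = (2, -3),  |v_rel|² = 13
v_rel×d = (2)·(5) − (-3)·(-9) = -17
since m = R²·13 − (-17)²:  R² = (289 + 1011) / 13 = 100
R = √100 = 10  ⇒  r_B = 10 − 2 = 8

rB=8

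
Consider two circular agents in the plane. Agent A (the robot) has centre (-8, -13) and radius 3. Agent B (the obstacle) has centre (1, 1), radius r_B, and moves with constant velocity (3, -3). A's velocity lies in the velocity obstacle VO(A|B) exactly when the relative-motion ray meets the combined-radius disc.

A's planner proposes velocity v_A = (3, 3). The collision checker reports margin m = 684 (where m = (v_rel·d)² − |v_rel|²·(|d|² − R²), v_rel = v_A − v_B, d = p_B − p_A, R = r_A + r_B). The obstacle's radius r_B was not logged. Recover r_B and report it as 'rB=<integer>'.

m = 684
d = (9, 14);  v_rel = (0, 6),  |v_rel|² = 36
v_rel×d = (0)·(14) − (6)·(9) = -54
since m = R²·36 − (-54)²:  R² = (2916 + 684) / 36 = 100
R = √100 = 10  ⇒  r_B = 10 − 3 = 7

rB=7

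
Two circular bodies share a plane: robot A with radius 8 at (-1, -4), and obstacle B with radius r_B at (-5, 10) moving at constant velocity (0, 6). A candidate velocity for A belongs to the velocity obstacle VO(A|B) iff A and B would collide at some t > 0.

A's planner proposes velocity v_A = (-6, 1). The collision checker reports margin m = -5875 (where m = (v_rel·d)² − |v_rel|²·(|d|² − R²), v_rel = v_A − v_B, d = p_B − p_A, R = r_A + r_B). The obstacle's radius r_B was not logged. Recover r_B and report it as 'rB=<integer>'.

m = -5875
d = (-4, 14);  v_rel = (-6, -5),  |v_rel|² = 61
v_rel×d = (-6)·(14) − (-5)·(-4) = -104
since m = R²·61 − (-104)²:  R² = (10816 + -5875) / 61 = 81
R = √81 = 9  ⇒  r_B = 9 − 8 = 1

rB=1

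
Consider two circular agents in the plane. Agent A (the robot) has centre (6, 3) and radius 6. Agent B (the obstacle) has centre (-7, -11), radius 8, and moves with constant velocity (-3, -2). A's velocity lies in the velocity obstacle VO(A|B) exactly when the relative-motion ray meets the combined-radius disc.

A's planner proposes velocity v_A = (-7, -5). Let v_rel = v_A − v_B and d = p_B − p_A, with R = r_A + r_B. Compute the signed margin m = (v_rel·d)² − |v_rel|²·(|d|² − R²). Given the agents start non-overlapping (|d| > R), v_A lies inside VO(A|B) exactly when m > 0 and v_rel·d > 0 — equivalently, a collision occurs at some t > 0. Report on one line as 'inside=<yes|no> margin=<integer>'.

d = (-13, -14),  |d|² = 365;  R = 6+8 = 14,  c = 365−14² = 169
v_rel = (-4, -3),  |v_rel|² = 25;  v_rel·d = (-4)·(-13) + (-3)·(-14) = 94
25·t² − 188·t + 169 = 0  ⇒  m = 94² − 25·169 = 4611
m = 4611 > 0,  v_rel·d = 94 > 0  ⇒  inside

inside=yes margin=4611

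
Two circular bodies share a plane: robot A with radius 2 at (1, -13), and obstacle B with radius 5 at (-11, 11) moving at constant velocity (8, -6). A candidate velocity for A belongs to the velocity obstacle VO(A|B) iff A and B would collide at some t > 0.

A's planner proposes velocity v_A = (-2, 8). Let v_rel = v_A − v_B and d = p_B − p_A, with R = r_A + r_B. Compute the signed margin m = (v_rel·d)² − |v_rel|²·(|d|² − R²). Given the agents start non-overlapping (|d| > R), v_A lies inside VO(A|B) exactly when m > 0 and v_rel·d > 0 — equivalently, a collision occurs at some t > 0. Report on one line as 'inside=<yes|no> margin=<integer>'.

d = (-12, 24),  |d|² = 720;  R = 2+5 = 7,  c = 720−7² = 671
v_rel = (-10, 14),  |v_rel|² = 296;  v_rel·d = (-10)·(-12) + (14)·(24) = 456
296·t² − 912·t + 671 = 0  ⇒  m = 456² − 296·671 = 9320
m = 9320 > 0,  v_rel·d = 456 > 0  ⇒  inside

inside=yes margin=9320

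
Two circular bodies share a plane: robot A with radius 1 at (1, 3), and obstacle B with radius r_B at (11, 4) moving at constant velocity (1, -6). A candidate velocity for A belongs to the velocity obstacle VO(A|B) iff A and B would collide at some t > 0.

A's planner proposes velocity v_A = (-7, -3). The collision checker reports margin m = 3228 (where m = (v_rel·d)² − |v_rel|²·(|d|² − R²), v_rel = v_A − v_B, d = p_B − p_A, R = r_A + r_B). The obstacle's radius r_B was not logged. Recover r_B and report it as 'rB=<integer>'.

m = 3228
d = (10, 1);  v_rel = (-8, 3),  |v_rel|² = 73
v_rel×d = (-8)·(1) − (3)·(10) = -38
since m = R²·73 − (-38)²:  R² = (1444 + 3228) / 73 = 64
R = √64 = 8  ⇒  r_B = 8 − 1 = 7

rB=7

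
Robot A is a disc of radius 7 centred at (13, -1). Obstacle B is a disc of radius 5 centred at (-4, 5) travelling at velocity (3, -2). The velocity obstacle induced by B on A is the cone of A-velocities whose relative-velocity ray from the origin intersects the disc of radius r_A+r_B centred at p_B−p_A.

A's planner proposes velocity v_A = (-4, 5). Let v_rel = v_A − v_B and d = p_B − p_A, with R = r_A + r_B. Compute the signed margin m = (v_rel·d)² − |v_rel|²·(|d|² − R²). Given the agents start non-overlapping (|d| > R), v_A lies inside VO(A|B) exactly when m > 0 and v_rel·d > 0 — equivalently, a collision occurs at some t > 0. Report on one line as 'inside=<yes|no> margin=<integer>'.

d = (-17, 6),  |d|² = 325;  R = 7+5 = 12,  c = 325−12² = 181
v_rel = (-7, 7),  |v_rel|² = 98;  v_rel·d = (-7)·(-17) + (7)·(6) = 161
98·t² − 322·t + 181 = 0  ⇒  m = 161² − 98·181 = 8183
m = 8183 > 0,  v_rel·d = 161 > 0  ⇒  inside

inside=yes margin=8183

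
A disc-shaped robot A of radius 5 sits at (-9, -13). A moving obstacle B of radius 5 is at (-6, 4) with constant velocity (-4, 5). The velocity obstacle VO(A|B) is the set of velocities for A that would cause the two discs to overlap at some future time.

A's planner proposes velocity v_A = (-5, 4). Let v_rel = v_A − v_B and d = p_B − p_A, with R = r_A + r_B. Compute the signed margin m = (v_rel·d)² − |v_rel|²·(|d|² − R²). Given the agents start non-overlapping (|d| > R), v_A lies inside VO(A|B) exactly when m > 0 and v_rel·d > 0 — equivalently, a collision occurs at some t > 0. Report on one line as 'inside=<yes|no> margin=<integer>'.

d = (3, 17),  |d|² = 298;  R = 5+5 = 10,  c = 298−10² = 198
v_rel = (-1, -1),  |v_rel|² = 2;  v_rel·d = (-1)·(3) + (-1)·(17) = -20
2·t² + 40·t + 198 = 0  ⇒  m = (-20)² − 2·198 = 4
m = 4 > 0,  v_rel·d = -20 < 0  ⇒  outside

inside=no margin=4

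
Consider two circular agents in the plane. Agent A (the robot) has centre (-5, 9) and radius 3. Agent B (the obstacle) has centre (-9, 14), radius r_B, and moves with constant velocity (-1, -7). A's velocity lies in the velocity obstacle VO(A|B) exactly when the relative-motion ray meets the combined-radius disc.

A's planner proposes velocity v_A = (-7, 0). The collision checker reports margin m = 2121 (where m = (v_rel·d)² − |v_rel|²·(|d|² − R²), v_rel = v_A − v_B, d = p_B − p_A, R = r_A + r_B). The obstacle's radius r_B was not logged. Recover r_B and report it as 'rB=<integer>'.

m = 2121
d = (-4, 5);  v_rel = (-6, 7),  |v_rel|² = 85
v_rel×d = (-6)·(5) − (7)·(-4) = -2
since m = R²·85 − (-2)²:  R² = (4 + 2121) / 85 = 25
R = √25 = 5  ⇒  r_B = 5 − 3 = 2

rB=2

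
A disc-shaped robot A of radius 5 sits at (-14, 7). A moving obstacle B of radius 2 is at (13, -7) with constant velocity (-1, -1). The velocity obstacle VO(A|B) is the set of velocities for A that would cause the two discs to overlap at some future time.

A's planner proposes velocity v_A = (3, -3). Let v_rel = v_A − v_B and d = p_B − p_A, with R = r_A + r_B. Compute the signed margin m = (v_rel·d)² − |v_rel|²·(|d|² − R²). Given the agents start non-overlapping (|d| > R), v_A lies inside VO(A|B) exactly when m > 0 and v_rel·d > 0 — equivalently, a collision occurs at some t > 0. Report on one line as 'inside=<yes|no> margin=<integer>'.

d = (27, -14),  |d|² = 925;  R = 5+2 = 7,  c = 925−7² = 876
v_rel = (4, -2),  |v_rel|² = 20;  v_rel·d = (4)·(27) + (-2)·(-14) = 136
20·t² − 272·t + 876 = 0  ⇒  m = 136² − 20·876 = 976
m = 976 > 0,  v_rel·d = 136 > 0  ⇒  inside

inside=yes margin=976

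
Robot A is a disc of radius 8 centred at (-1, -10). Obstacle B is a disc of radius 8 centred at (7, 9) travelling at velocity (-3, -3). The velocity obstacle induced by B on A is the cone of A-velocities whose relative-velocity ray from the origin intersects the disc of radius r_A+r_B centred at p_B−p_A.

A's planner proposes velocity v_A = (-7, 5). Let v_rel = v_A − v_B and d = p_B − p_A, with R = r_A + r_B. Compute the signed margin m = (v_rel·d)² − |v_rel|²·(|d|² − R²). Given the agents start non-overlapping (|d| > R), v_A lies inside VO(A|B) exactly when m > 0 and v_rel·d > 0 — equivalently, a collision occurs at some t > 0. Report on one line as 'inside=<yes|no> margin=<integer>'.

d = (8, 19),  |d|² = 425;  R = 8+8 = 16,  c = 425−16² = 169
v_rel = (-4, 8),  |v_rel|² = 80;  v_rel·d = (-4)·(8) + (8)·(19) = 120
80·t² − 240·t + 169 = 0  ⇒  m = 120² − 80·169 = 880
m = 880 > 0,  v_rel·d = 120 > 0  ⇒  inside

inside=yes margin=880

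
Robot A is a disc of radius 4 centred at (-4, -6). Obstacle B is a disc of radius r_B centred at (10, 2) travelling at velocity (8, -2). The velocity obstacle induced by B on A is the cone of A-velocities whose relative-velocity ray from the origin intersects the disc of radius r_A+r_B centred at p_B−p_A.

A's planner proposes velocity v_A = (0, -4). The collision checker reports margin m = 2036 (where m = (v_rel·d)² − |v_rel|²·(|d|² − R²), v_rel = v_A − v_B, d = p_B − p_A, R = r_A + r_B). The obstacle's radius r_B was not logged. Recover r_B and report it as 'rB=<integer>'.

m = 2036
d = (14, 8);  v_rel = (-8, -2),  |v_rel|² = 68
v_rel×d = (-8)·(8) − (-2)·(14) = -36
since m = R²·68 − (-36)²:  R² = (1296 + 2036) / 68 = 49
R = √49 = 7  ⇒  r_B = 7 − 4 = 3

rB=3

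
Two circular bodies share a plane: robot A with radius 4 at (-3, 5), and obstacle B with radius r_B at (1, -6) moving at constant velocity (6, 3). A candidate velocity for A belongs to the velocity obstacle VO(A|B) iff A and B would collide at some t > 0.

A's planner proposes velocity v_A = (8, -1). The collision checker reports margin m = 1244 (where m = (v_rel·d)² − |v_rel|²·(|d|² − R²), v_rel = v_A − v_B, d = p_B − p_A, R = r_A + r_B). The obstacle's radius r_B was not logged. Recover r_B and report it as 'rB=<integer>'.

m = 1244
d = (4, -11);  v_rel = (2, -4),  |v_rel|² = 20
v_rel×d = (2)·(-11) − (-4)·(4) = -6
since m = R²·20 − (-6)²:  R² = (36 + 1244) / 20 = 64
R = √64 = 8  ⇒  r_B = 8 − 4 = 4

rB=4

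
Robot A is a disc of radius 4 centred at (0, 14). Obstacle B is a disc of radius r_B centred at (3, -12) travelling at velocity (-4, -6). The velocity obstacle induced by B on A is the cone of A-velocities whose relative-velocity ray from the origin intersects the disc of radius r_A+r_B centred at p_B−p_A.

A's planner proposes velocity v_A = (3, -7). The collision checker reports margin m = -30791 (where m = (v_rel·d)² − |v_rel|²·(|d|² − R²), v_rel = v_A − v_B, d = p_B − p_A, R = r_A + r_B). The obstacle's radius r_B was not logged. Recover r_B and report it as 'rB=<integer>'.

m = -30791
d = (3, -26);  v_rel = (7, -1),  |v_rel|² = 50
v_rel×d = (7)·(-26) − (-1)·(3) = -179
since m = R²·50 − (-179)²:  R² = (32041 + -30791) / 50 = 25
R = √25 = 5  ⇒  r_B = 5 − 4 = 1

rB=1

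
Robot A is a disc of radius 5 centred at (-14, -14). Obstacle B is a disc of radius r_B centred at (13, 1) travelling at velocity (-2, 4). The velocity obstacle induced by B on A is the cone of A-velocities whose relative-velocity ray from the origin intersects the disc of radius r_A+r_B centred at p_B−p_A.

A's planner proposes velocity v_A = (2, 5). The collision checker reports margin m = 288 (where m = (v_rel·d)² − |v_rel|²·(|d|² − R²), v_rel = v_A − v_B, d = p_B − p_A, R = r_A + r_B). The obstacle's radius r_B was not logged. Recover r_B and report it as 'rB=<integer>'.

m = 288
d = (27, 15);  v_rel = (4, 1),  |v_rel|² = 17
v_rel×d = (4)·(15) − (1)·(27) = 33
since m = R²·17 − 33²:  R² = (1089 + 288) / 17 = 81
R = √81 = 9  ⇒  r_B = 9 − 5 = 4

rB=4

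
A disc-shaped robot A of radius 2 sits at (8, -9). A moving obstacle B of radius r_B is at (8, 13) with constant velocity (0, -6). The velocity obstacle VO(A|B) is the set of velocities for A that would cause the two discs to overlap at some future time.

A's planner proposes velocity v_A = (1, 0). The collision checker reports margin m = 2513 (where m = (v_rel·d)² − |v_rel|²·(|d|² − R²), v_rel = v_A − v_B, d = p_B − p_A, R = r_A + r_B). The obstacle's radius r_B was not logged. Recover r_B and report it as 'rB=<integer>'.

m = 2513
d = (0, 22);  v_rel = (1, 6),  |v_rel|² = 37
v_rel×d = (1)·(22) − (6)·(0) = 22
since m = R²·37 − 22²:  R² = (484 + 2513) / 37 = 81
R = √81 = 9  ⇒  r_B = 9 − 2 = 7

rB=7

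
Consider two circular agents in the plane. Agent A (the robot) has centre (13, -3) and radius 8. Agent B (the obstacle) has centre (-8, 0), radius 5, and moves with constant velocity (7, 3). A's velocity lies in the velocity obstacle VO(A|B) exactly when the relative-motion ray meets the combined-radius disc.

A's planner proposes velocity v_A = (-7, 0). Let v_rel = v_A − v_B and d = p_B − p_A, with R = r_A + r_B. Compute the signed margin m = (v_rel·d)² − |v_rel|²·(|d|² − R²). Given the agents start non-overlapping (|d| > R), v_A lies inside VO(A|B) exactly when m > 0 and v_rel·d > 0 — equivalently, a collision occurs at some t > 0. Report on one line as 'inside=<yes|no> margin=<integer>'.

d = (-21, 3),  |d|² = 450;  R = 8+5 = 13,  c = 450−13² = 281
v_rel = (-14, -3),  |v_rel|² = 205;  v_rel·d = (-14)·(-21) + (-3)·(3) = 285
205·t² − 570·t + 281 = 0  ⇒  m = 285² − 205·281 = 23620
m = 23620 > 0,  v_rel·d = 285 > 0  ⇒  inside

inside=yes margin=23620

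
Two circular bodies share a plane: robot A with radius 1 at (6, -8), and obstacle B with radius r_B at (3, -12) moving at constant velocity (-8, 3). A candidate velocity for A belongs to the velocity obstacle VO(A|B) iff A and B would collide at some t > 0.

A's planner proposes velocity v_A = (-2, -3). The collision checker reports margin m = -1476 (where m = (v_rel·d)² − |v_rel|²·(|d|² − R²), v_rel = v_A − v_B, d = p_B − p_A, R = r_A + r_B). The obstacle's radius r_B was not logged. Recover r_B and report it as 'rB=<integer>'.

m = -1476
d = (-3, -4);  v_rel = (6, -6),  |v_rel|² = 72
v_rel×d = (6)·(-4) − (-6)·(-3) = -42
since m = R²·72 − (-42)²:  R² = (1764 + -1476) / 72 = 4
R = √4 = 2  ⇒  r_B = 2 − 1 = 1

rB=1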